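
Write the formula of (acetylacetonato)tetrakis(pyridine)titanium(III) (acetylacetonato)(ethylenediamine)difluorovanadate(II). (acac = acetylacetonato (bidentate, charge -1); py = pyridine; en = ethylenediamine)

Cation [Ti…]: ligand charges -1, Ti(III) ⇒ ion charge 2+.
Anion [V…]: ligand charges -3, V(II) ⇒ ion charge 1−.
One 2+ cation requires 2 of the 1− anion.

[Ti(acac)(py)4][V(acac)(en)F2]2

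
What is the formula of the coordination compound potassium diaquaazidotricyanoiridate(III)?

K[Ir(CN)3(H2O)2(N3)]

Ligands: 1 azido (N3, -1), 3 cyano (CN, -1), 2 aqua (H2O, neutral). Ligand charge sum = -4.
With Ir in oxidation state +3, the complex ion is [Ir...]^1−.
Charge balance with potassium (+1) requires 1 complex ion per 1 potassium.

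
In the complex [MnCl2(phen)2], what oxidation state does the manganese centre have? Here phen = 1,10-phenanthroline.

+2

No counter-ion: the bracketed complex is neutral.
Ligand charges: 2×Cl = -2; 2×phen neutral; sum -2.
Mn + (-2) = 0 ⇒ Mn is +2.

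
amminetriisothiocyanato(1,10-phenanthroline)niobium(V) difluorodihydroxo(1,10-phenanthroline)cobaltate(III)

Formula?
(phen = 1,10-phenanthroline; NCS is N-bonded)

[Nb(NCS)3(NH3)(phen)][CoF2(OH)2(phen)]2

Cation [Nb…]: ligand charges -3, Nb(V) ⇒ ion charge 2+.
Anion [Co…]: ligand charges -4, Co(III) ⇒ ion charge 1−.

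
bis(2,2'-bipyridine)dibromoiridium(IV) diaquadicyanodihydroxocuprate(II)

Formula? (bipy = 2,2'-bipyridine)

Cation [Ir…]: ligand charges -2, Ir(IV) ⇒ ion charge 2+.
Anion [Cu…]: ligand charges -4, Cu(II) ⇒ ion charge 2−.
One 2+ cation balances one 2− anion.

[Ir(bipy)2Br2][Cu(CN)2(H2O)2(OH)2]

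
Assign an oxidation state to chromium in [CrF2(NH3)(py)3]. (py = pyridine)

No counter-ion: the bracketed complex is neutral.
Ligand charges: 1×NH3 neutral; 3×py neutral; 2×F = -2; sum -2.
Cr + (-2) = 0 ⇒ Cr is +2.

+2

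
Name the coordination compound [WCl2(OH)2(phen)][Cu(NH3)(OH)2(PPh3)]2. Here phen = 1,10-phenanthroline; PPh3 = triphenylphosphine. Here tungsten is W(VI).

dichlorodihydroxo(1,10-phenanthroline)tungsten(VI) amminedihydroxo(triphenylphosphine)cuprate(I)

Both ions are complex: the cation is named first with the plain metal name, the anion second with the -ate form; each ion's ligands are alphabetised independently.
W is given as +6; the cation's ligand charges sum to -4, so the complex cation is 2+.
With 2 anions per cation, each anion must be 2/2 = 1−.
Anion: ligand charges sum to -2; for the ion to be 1−, Cu = +1.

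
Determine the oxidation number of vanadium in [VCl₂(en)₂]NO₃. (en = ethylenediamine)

1 nitrate outside the brackets (-1 each) → the complex ion is 1+.
Ligand charges: 2×Cl = -2; 2×en neutral; sum -2.
V + (-2) = 1+ ⇒ V is +3.

+3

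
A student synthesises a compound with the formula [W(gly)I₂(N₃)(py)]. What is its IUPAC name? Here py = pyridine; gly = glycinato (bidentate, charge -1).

azido(glycinato)diiodo(pyridine)tungsten(IV)

There is no counter-ion, so the complex is neutral overall.
Ligand charges: 1×azido (-1 each), 1×pyridine (neutral), 1×glycinato (-1 each), 2×iodo (-1 each); total -4. So W + (-4) = 0, giving W = +4.
Ligands are named alphabetically: azido before glycinato before iodo before pyridine.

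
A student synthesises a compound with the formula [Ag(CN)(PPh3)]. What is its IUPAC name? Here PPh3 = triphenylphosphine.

There is no counter-ion, so the complex is neutral overall.
Ligand charges: 1×triphenylphosphine (neutral), 1×cyano (-1 each); total -1. So Ag + (-1) = 0, giving Ag = +1.
Ligands are named alphabetically: cyano before triphenylphosphine.

cyano(triphenylphosphine)silver(I)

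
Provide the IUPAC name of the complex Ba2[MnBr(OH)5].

The 2 barium counter-ions carry a total charge of +4, so each complex ion is 4−.
Ligand charges: 5×hydroxo (-1 each), 1×bromo (-1 each); total -6. So Mn + (-6) = 4−, giving Mn = +2.
The complex ion is anionic, so manganese takes the -ate form manganate(II).

barium bromopentahydroxomanganate(II)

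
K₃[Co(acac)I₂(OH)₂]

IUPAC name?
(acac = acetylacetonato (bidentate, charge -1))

The 3 potassium counter-ions carry a total charge of +3, so each complex ion is 3−.
Ligand charges: 2×hydroxo (-1 each), 1×acetylacetonato (-1 each), 2×iodo (-1 each); total -5. So Co + (-5) = 3−, giving Co = +2.
Ligands are named alphabetically: acetylacetonato before hydroxo before iodo.
The complex ion is anionic, so cobalt takes the -ate form cobaltate(II).

potassium (acetylacetonato)dihydroxodiiodocobaltate(II)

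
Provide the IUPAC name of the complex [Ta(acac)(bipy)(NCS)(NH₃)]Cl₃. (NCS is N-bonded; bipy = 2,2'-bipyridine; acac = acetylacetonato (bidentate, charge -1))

(acetylacetonato)ammine(2,2'-bipyridine)isothiocyanatotantalum(V) chloride

The 3 chloride counter-ions carry a total charge of -3, so each complex ion is 3+.
Ligand charges: 1×isothiocyanato (-1 each), 1×2,2'-bipyridine (neutral), 1×acetylacetonato (-1 each), 1×ammine (neutral); total -2. So Ta + (-2) = 3+, giving Ta = +5.
Ligands are named alphabetically: acetylacetonato before ammine before bipyridine before isothiocyanato.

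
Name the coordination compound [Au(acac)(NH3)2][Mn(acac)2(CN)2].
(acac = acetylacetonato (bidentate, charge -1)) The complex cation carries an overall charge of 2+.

Both ions are complex: the cation is named first with the plain metal name, the anion second with the -ate form; each ion's ligands are alphabetised independently.
The complex cation is given as 2+; its ligand charges sum to -1, so Au = +3.
A 1:1 salt means the anion carries the equal and opposite charge, 2−.
Anion: ligand charges sum to -4; for the ion to be 2−, Mn = +2.

(acetylacetonato)diamminegold(III) bis(acetylacetonato)dicyanomanganate(II)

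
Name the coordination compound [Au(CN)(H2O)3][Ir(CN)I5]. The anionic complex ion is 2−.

triaquacyanogold(III) cyanopentaiodoiridate(IV)

Both ions are complex: the cation is named first with the plain metal name, the anion second with the -ate form; each ion's ligands are alphabetised independently.
The complex anion is given as 2−; its ligand charges sum to -6, so Ir = +4.
A 1:1 salt means the cation carries the equal and opposite charge, 2+.
Cation: ligand charges sum to -1; for the ion to be 2+, Au = +3.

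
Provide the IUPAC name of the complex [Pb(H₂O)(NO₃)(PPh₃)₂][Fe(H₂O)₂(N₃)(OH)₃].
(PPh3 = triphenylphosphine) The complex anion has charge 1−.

Both ions are complex: the cation is named first with the plain metal name, the anion second with the -ate form; each ion's ligands are alphabetised independently.
The complex anion is given as 1−; its ligand charges sum to -4, so Fe = +3.
A 1:1 salt means the cation carries the equal and opposite charge, 1+.
Cation: ligand charges sum to -1; for the ion to be 1+, Pb = +2.

aquanitratobis(triphenylphosphine)lead(II) diaquaazidotrihydroxoferrate(III)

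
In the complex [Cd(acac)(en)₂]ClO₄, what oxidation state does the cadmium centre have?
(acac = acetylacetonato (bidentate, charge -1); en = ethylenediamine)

1 perchlorate outside the brackets (-1 each) → the complex ion is 1+.
Ligand charges: 1×acac = -1; 2×en neutral; sum -1.
Cd + (-1) = 1+ ⇒ Cd is +2.

+2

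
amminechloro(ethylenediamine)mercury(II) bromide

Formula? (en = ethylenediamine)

[HgCl(en)(NH3)]Br

Ligands: 1 ethylenediamine (en, neutral), 1 ammine (NH3, neutral), 1 chloro (Cl, -1). Ligand charge sum = -1.
With Hg in oxidation state +2, the complex ion is [Hg...]^1+.
Charge balance with bromide (-1) requires 1 complex ion per 1 bromide.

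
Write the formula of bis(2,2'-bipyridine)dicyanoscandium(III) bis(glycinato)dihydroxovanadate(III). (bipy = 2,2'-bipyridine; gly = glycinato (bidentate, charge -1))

Cation [Sc…]: ligand charges -2, Sc(III) ⇒ ion charge 1+.
Anion [V…]: ligand charges -4, V(III) ⇒ ion charge 1−.

[Sc(bipy)2(CN)2][V(gly)2(OH)2]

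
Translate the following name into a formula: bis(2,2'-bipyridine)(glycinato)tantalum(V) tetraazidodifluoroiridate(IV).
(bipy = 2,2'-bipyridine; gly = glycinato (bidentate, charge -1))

[Ta(bipy)2(gly)][IrF2(N3)4]2

Cation [Ta…]: ligand charges -1, Ta(V) ⇒ ion charge 4+.
Anion [Ir…]: ligand charges -6, Ir(IV) ⇒ ion charge 2−.
One 4+ cation requires 2 of the 2− anion.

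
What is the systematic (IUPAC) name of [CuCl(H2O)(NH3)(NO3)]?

ammineaquachloronitratocopper(II)

There is no counter-ion, so the complex is neutral overall.
Ligand charges: 1×aqua (neutral), 1×nitrato (-1 each), 1×chloro (-1 each), 1×ammine (neutral); total -2. So Cu + (-2) = 0, giving Cu = +2.
Ligands are named alphabetically: ammine before aqua before chloro before nitrato.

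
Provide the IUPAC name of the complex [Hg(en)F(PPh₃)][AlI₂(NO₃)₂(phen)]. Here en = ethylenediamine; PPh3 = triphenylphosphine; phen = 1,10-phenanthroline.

(ethylenediamine)fluoro(triphenylphosphine)mercury(II) diiododinitrato(1,10-phenanthroline)aluminate(III)

Aluminium is always +3 in its complexes; the anion's ligand charges sum to -4, so the complex anion is 1−.
A 1:1 salt means the cation carries the equal and opposite charge, 1+.
Cation: ligand charges sum to -1; for the ion to be 1+, Hg = +2.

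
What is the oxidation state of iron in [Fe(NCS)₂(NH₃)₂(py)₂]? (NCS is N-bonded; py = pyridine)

+2

No counter-ion: the bracketed complex is neutral.
Ligand charges: 2×NCS = -2; 2×py neutral; 2×NH3 neutral; sum -2.
Fe + (-2) = 0 ⇒ Fe is +2.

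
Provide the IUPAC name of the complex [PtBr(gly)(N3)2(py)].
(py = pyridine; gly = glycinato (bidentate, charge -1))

There is no counter-ion, so the complex is neutral overall.
Ligand charges: 2×azido (-1 each), 1×bromo (-1 each), 1×pyridine (neutral), 1×glycinato (-1 each); total -4. So Pt + (-4) = 0, giving Pt = +4.
Ligands are named alphabetically: azido before bromo before glycinato before pyridine.

diazidobromo(glycinato)(pyridine)platinum(IV)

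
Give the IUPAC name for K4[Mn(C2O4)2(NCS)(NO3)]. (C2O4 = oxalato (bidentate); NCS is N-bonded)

The 4 potassium counter-ions carry a total charge of +4, so each complex ion is 4−.
Ligand charges: 1×nitrato (-1 each), 2×oxalato (-2 each), 1×isothiocyanato (-1 each); total -6. So Mn + (-6) = 4−, giving Mn = +2.
Ligands are named alphabetically: isothiocyanato before nitrato before oxalato.
The complex ion is anionic, so manganese takes the -ate form manganate(II).

potassium isothiocyanatonitratodioxalatomanganate(II)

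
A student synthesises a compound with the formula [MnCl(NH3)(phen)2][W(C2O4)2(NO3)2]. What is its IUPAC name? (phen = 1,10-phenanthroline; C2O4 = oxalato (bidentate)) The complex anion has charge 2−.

amminechlorobis(1,10-phenanthroline)manganese(III) dinitratodioxalatotungstate(IV)

Both ions are complex: the cation is named first with the plain metal name, the anion second with the -ate form; each ion's ligands are alphabetised independently.
The complex anion is given as 2−; its ligand charges sum to -6, so W = +4.
A 1:1 salt means the cation carries the equal and opposite charge, 2+.
Cation: ligand charges sum to -1; for the ion to be 2+, Mn = +3.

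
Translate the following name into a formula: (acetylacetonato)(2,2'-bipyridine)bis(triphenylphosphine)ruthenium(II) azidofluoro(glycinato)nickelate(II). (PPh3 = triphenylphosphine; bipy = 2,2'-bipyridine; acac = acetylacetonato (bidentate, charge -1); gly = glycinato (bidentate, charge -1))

[Ru(acac)(bipy)(PPh3)2][NiF(gly)(N3)]

Cation [Ru…]: ligand charges -1, Ru(II) ⇒ ion charge 1+.
Anion [Ni…]: ligand charges -3, Ni(II) ⇒ ion charge 1−.
One 1+ cation balances one 1− anion.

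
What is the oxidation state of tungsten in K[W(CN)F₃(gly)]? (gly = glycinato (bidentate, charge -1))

+4

1 potassium outside the brackets (+1 each) → the complex ion is 1−.
Ligand charges: 1×CN = -1; 1×gly = -1; 3×F = -3; sum -5.
W + (-5) = 1− ⇒ W is +4.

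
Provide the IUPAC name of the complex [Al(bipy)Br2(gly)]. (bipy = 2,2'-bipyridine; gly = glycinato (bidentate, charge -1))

(2,2'-bipyridine)dibromo(glycinato)aluminium(III)

There is no counter-ion, so the complex is neutral overall.
Ligand charges: 1×2,2'-bipyridine (neutral), 2×bromo (-1 each), 1×glycinato (-1 each); total -3. So Al + (-3) = 0, giving Al = +3.
Ligands are named alphabetically: bipyridine before bromo before glycinato.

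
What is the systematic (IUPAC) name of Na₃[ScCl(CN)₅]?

The 3 sodium counter-ions carry a total charge of +3, so each complex ion is 3−.
Ligand charges: 5×cyano (-1 each), 1×chloro (-1 each); total -6. So Sc + (-6) = 3−, giving Sc = +3.
The complex ion is anionic, so scandium takes the -ate form scandate(III).

sodium chloropentacyanoscandate(III)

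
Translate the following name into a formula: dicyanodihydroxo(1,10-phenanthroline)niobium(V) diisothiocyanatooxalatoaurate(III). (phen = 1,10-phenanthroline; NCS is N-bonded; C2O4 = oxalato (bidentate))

Cation [Nb…]: ligand charges -4, Nb(V) ⇒ ion charge 1+.
Anion [Au…]: ligand charges -4, Au(III) ⇒ ion charge 1−.
One 1+ cation balances one 1− anion.

[Nb(CN)2(OH)2(phen)][Au(C2O4)(NCS)2]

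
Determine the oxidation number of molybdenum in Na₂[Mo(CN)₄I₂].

+4

2 sodium outside the brackets (+1 each) → the complex ion is 2−.
Ligand charges: 2×I = -2; 4×CN = -4; sum -6.
Mo + (-6) = 2− ⇒ Mo is +4.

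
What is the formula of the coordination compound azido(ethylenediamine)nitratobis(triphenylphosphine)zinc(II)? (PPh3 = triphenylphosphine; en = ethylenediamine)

[Zn(en)(N3)(NO3)(PPh3)2]

Ligands: 1 azido (N3, -1), 2 triphenylphosphine (PPh3, neutral), 1 nitrato (NO3, -1), 1 ethylenediamine (en, neutral). Ligand charge sum = -2.
With Zn in oxidation state +2, the complex ion is [Zn...].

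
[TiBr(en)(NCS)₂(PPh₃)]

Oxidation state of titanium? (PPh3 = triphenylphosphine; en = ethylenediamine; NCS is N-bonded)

No counter-ion: the bracketed complex is neutral.
Ligand charges: 1×Br = -1; 1×PPh3 neutral; 1×en neutral; 2×NCS = -2; sum -3.
Ti + (-3) = 0 ⇒ Ti is +3.

+3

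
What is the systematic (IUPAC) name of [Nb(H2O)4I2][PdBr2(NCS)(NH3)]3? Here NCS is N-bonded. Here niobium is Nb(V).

tetraaquadiiodoniobium(V) amminedibromoisothiocyanatopalladate(II)

Both ions are complex: the cation is named first with the plain metal name, the anion second with the -ate form; each ion's ligands are alphabetised independently.
Nb is given as +5; the cation's ligand charges sum to -2, so the complex cation is 3+.
With 3 anions per cation, each anion must be 3/3 = 1−.
Anion: ligand charges sum to -3; for the ion to be 1−, Pd = +2.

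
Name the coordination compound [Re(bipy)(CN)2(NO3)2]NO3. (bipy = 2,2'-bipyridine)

The 1 nitrate counter-ion carries a total charge of -1, so each complex ion is 1+.
Ligand charges: 2×nitrato (-1 each), 1×2,2'-bipyridine (neutral), 2×cyano (-1 each); total -4. So Re + (-4) = 1+, giving Re = +5.
Ligands are named alphabetically: bipyridine before cyano before nitrato.

(2,2'-bipyridine)dicyanodinitratorhenium(V) nitrate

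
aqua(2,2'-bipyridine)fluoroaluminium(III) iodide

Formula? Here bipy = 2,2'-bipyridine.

[Al(bipy)F(H2O)]I2

Ligands: 1 2,2'-bipyridine (bipy, neutral), 1 fluoro (F, -1), 1 aqua (H2O, neutral). Ligand charge sum = -1.
Charge balance with iodide (-1) requires 1 complex ion per 2 iodide.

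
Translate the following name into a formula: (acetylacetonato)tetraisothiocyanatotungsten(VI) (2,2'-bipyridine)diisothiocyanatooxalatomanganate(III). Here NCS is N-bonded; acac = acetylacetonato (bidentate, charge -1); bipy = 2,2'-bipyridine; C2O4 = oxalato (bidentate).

[W(acac)(NCS)4][Mn(bipy)(C2O4)(NCS)2]

Cation [W…]: ligand charges -5, W(VI) ⇒ ion charge 1+.
Anion [Mn…]: ligand charges -4, Mn(III) ⇒ ion charge 1−.
One 1+ cation balances one 1− anion.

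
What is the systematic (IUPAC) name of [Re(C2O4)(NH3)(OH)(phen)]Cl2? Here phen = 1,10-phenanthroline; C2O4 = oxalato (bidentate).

amminehydroxooxalato(1,10-phenanthroline)rhenium(V) chloride

The 2 chloride counter-ions carry a total charge of -2, so each complex ion is 2+.
Ligand charges: 1×ammine (neutral), 1×hydroxo (-1 each), 1×1,10-phenanthroline (neutral), 1×oxalato (-2 each); total -3. So Re + (-3) = 2+, giving Re = +5.
Ligands are named alphabetically: ammine before hydroxo before oxalato before phenanthroline.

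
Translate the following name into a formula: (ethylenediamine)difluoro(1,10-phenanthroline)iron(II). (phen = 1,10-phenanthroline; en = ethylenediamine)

[Fe(en)F2(phen)]

Ligands: 2 fluoro (F, -1), 1 1,10-phenanthroline (phen, neutral), 1 ethylenediamine (en, neutral). Ligand charge sum = -2.
With Fe in oxidation state +2, the complex ion is [Fe...].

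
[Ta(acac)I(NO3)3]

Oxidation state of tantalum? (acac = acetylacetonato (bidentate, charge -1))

+5

No counter-ion: the bracketed complex is neutral.
Ligand charges: 1×I = -1; 1×acac = -1; 3×NO3 = -3; sum -5.
Ta + (-5) = 0 ⇒ Ta is +5.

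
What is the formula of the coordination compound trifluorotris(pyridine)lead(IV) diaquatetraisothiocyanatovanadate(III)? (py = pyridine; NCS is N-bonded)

Cation [Pb…]: ligand charges -3, Pb(IV) ⇒ ion charge 1+.
Anion [V…]: ligand charges -4, V(III) ⇒ ion charge 1−.

[PbF3(py)3][V(H2O)2(NCS)4]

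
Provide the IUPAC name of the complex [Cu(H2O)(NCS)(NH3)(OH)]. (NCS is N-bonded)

There is no counter-ion, so the complex is neutral overall.
Ligand charges: 1×isothiocyanato (-1 each), 1×ammine (neutral), 1×aqua (neutral), 1×hydroxo (-1 each); total -2. So Cu + (-2) = 0, giving Cu = +2.
Ligands are named alphabetically: ammine before aqua before hydroxo before isothiocyanato.

ammineaquahydroxoisothiocyanatocopper(II)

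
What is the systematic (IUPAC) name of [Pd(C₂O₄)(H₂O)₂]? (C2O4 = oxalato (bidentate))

diaquaoxalatopalladium(II)

There is no counter-ion, so the complex is neutral overall.
Ligand charges: 2×aqua (neutral), 1×oxalato (-2 each); total -2. So Pd + (-2) = 0, giving Pd = +2.
Ligands are named alphabetically: aqua before oxalato.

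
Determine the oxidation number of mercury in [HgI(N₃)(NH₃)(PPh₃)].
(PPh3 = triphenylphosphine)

+2

No counter-ion: the bracketed complex is neutral.
Ligand charges: 1×I = -1; 1×N3 = -1; 1×NH3 neutral; 1×PPh3 neutral; sum -2.
Hg + (-2) = 0 ⇒ Hg is +2.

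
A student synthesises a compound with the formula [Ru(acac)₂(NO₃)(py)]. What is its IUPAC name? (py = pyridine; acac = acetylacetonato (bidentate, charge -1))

bis(acetylacetonato)nitrato(pyridine)ruthenium(III)

There is no counter-ion, so the complex is neutral overall.
Ligand charges: 1×pyridine (neutral), 2×acetylacetonato (-1 each), 1×nitrato (-1 each); total -3. So Ru + (-3) = 0, giving Ru = +3.
Ligands are named alphabetically: acetylacetonato before nitrato before pyridine.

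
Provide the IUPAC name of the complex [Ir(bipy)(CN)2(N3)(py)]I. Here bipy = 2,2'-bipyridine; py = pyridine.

azido(2,2'-bipyridine)dicyano(pyridine)iridium(IV) iodide

The 1 iodide counter-ion carries a total charge of -1, so each complex ion is 1+.
Ligand charges: 1×2,2'-bipyridine (neutral), 1×pyridine (neutral), 2×cyano (-1 each), 1×azido (-1 each); total -3. So Ir + (-3) = 1+, giving Ir = +4.
Ligands are named alphabetically: azido before bipyridine before cyano before pyridine.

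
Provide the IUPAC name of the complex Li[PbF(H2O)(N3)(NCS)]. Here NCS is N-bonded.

lithium aquaazidofluoroisothiocyanatoplumbate(II)

The 1 lithium counter-ion carries a total charge of +1, so each complex ion is 1−.
Ligand charges: 1×aqua (neutral), 1×azido (-1 each), 1×isothiocyanato (-1 each), 1×fluoro (-1 each); total -3. So Pb + (-3) = 1−, giving Pb = +2.
Ligands are named alphabetically: aqua before azido before fluoro before isothiocyanato.
The complex ion is anionic, so lead takes the -ate form plumbate(II).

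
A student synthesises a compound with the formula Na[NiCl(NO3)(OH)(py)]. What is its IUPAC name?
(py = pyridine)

The 1 sodium counter-ion carries a total charge of +1, so each complex ion is 1−.
Ligand charges: 1×nitrato (-1 each), 1×hydroxo (-1 each), 1×chloro (-1 each), 1×pyridine (neutral); total -3. So Ni + (-3) = 1−, giving Ni = +2.
The complex ion is anionic, so nickel takes the -ate form nickelate(II).

sodium chlorohydroxonitrato(pyridine)nickelate(II)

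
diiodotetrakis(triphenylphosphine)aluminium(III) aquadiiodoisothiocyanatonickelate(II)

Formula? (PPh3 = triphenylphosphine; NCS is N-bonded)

Cation [Al…]: ligand charges -2, Al(III) ⇒ ion charge 1+.
Anion [Ni…]: ligand charges -3, Ni(II) ⇒ ion charge 1−.
One 1+ cation balances one 1− anion.

[AlI2(PPh3)4][Ni(H2O)I2(NCS)]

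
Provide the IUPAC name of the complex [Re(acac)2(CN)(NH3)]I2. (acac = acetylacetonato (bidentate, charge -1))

The 2 iodide counter-ions carry a total charge of -2, so each complex ion is 2+.
Ligand charges: 1×ammine (neutral), 1×cyano (-1 each), 2×acetylacetonato (-1 each); total -3. So Re + (-3) = 2+, giving Re = +5.
Ligands are named alphabetically: acetylacetonato before ammine before cyano.

bis(acetylacetonato)amminecyanorhenium(V) iodide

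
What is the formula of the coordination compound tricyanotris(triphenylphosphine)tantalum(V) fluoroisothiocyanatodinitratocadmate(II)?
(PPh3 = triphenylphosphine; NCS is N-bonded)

Cation [Ta…]: ligand charges -3, Ta(V) ⇒ ion charge 2+.
Anion [Cd…]: ligand charges -4, Cd(II) ⇒ ion charge 2−.

[Ta(CN)3(PPh3)3][CdF(NCS)(NO3)2]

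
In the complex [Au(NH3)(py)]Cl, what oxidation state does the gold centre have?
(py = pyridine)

1 chloride outside the brackets (-1 each) → the complex ion is 1+.
Ligand charges: 1×NH3 neutral; 1×py neutral; sum 0.
Au + (0) = 1+ ⇒ Au is +1.

+1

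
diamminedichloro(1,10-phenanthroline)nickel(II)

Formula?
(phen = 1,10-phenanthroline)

Ligands: 1 1,10-phenanthroline (phen, neutral), 2 ammine (NH3, neutral), 2 chloro (Cl, -1). Ligand charge sum = -2.
With Ni in oxidation state +2, the complex ion is [Ni...].

[NiCl2(NH3)2(phen)]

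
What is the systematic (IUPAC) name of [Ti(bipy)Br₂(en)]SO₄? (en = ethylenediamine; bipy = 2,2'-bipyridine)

(2,2'-bipyridine)dibromo(ethylenediamine)titanium(IV) sulfate

The 1 sulfate counter-ion carries a total charge of -2, so each complex ion is 2+.
Ligand charges: 2×bromo (-1 each), 1×ethylenediamine (neutral), 1×2,2'-bipyridine (neutral); total -2. So Ti + (-2) = 2+, giving Ti = +4.
Ligands are named alphabetically: bipyridine before bromo before ethylenediamine.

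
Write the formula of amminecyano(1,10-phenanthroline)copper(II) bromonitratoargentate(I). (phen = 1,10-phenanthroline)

[Cu(CN)(NH3)(phen)][AgBr(NO3)]

Cation [Cu…]: ligand charges -1, Cu(II) ⇒ ion charge 1+.
Anion [Ag…]: ligand charges -2, Ag(I) ⇒ ion charge 1−.
One 1+ cation balances one 1− anion.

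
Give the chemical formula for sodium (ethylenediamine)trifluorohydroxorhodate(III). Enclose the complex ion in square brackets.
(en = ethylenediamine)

Na[Rh(en)F3(OH)]

Ligands: 1 ethylenediamine (en, neutral), 1 hydroxo (OH, -1), 3 fluoro (F, -1). Ligand charge sum = -4.
With Rh in oxidation state +3, the complex ion is [Rh...]^1−.
Charge balance with sodium (+1) requires 1 complex ion per 1 sodium.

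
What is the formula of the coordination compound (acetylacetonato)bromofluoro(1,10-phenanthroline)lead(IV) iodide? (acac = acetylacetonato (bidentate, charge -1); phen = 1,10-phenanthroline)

Ligands: 1 acetylacetonato (acac, -1), 1 fluoro (F, -1), 1 bromo (Br, -1), 1 1,10-phenanthroline (phen, neutral). Ligand charge sum = -3.
Charge balance with iodide (-1) requires 1 complex ion per 1 iodide.

[Pb(acac)BrF(phen)]I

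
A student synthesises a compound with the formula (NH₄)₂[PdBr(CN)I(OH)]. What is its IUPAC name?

The 2 ammonium counter-ions carry a total charge of +2, so each complex ion is 2−.
Ligand charges: 1×cyano (-1 each), 1×bromo (-1 each), 1×iodo (-1 each), 1×hydroxo (-1 each); total -4. So Pd + (-4) = 2−, giving Pd = +2.
Ligands are named alphabetically: bromo before cyano before hydroxo before iodo.
The complex ion is anionic, so palladium takes the -ate form palladate(II).

ammonium bromocyanohydroxoiodopalladate(II)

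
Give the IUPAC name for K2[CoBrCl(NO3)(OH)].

potassium bromochlorohydroxonitratocobaltate(II)

The 2 potassium counter-ions carry a total charge of +2, so each complex ion is 2−.
Ligand charges: 1×hydroxo (-1 each), 1×chloro (-1 each), 1×bromo (-1 each), 1×nitrato (-1 each); total -4. So Co + (-4) = 2−, giving Co = +2.
Ligands are named alphabetically: bromo before chloro before hydroxo before nitrato.
The complex ion is anionic, so cobalt takes the -ate form cobaltate(II).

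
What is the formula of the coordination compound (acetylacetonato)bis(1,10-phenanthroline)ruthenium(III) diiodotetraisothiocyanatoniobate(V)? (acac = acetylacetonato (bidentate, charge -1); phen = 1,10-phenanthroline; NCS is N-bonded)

Cation [Ru…]: ligand charges -1, Ru(III) ⇒ ion charge 2+.
Anion [Nb…]: ligand charges -6, Nb(V) ⇒ ion charge 1−.

[Ru(acac)(phen)2][NbI2(NCS)4]2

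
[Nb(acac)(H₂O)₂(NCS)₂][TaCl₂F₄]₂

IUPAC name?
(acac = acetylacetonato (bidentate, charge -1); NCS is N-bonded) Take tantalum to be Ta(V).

Ta is given as +5; the anion's ligand charges sum to -6, so the complex anion is 1−.
With 2 anions per cation, the cation must be 2×1 = 2+.
Cation: ligand charges sum to -3; for the ion to be 2+, Nb = +5.

(acetylacetonato)diaquadiisothiocyanatoniobium(V) dichlorotetrafluorotantalate(V)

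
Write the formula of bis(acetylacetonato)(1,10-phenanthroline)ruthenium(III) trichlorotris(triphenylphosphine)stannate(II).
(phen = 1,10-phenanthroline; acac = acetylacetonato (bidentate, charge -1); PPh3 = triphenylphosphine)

Cation [Ru…]: ligand charges -2, Ru(III) ⇒ ion charge 1+.
Anion [Sn…]: ligand charges -3, Sn(II) ⇒ ion charge 1−.

[Ru(acac)2(phen)][SnCl3(PPh3)3]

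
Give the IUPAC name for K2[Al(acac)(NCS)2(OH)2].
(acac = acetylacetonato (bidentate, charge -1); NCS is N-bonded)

The 2 potassium counter-ions carry a total charge of +2, so each complex ion is 2−.
Ligand charges: 1×acetylacetonato (-1 each), 2×isothiocyanato (-1 each), 2×hydroxo (-1 each); total -5. So Al + (-5) = 2−, giving Al = +3.
Ligands are named alphabetically: acetylacetonato before hydroxo before isothiocyanato.
The complex ion is anionic, so aluminium takes the -ate form aluminate(III).

potassium (acetylacetonato)dihydroxodiisothiocyanatoaluminate(III)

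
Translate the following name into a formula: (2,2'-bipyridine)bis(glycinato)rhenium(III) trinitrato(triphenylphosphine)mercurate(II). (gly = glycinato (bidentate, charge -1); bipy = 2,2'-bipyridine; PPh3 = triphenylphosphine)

[Re(bipy)(gly)2][Hg(NO3)3(PPh3)]

Cation [Re…]: ligand charges -2, Re(III) ⇒ ion charge 1+.
Anion [Hg…]: ligand charges -3, Hg(II) ⇒ ion charge 1−.
One 1+ cation balances one 1− anion.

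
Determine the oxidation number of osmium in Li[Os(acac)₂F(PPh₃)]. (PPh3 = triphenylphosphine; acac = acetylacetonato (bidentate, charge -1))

+2

1 lithium outside the brackets (+1 each) → the complex ion is 1−.
Ligand charges: 1×PPh3 neutral; 2×acac = -2; 1×F = -1; sum -3.
Os + (-3) = 1− ⇒ Os is +2.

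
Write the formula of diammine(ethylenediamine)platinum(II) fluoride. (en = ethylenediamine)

Ligands: 1 ethylenediamine (en, neutral), 2 ammine (NH3, neutral). Ligand charge sum = 0.
With Pt in oxidation state +2, the complex ion is [Pt...]^2+.
Charge balance with fluoride (-1) requires 1 complex ion per 2 fluoride.

[Pt(en)(NH3)2]F2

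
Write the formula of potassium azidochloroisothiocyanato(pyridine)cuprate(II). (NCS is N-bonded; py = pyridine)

K[CuCl(N3)(NCS)(py)]

Ligands: 1 isothiocyanato (NCS, -1), 1 azido (N3, -1), 1 pyridine (py, neutral), 1 chloro (Cl, -1). Ligand charge sum = -3.
Charge balance with potassium (+1) requires 1 complex ion per 1 potassium.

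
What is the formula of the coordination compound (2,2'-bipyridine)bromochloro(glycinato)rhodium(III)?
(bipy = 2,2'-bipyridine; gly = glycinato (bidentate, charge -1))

[Rh(bipy)BrCl(gly)]

Ligands: 1 2,2'-bipyridine (bipy, neutral), 1 bromo (Br, -1), 1 chloro (Cl, -1), 1 glycinato (gly, -1). Ligand charge sum = -3.
With Rh in oxidation state +3, the complex ion is [Rh...].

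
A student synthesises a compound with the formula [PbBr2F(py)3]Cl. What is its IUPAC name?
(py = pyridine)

The 1 chloride counter-ion carries a total charge of -1, so each complex ion is 1+.
Ligand charges: 2×bromo (-1 each), 1×fluoro (-1 each), 3×pyridine (neutral); total -3. So Pb + (-3) = 1+, giving Pb = +4.
Ligands are named alphabetically: bromo before fluoro before pyridine.

dibromofluorotris(pyridine)lead(IV) chloride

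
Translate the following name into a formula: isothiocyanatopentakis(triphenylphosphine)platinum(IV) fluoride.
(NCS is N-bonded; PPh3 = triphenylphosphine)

Ligands: 1 isothiocyanato (NCS, -1), 5 triphenylphosphine (PPh3, neutral). Ligand charge sum = -1.
Charge balance with fluoride (-1) requires 1 complex ion per 3 fluoride.

[Pt(NCS)(PPh3)5]F3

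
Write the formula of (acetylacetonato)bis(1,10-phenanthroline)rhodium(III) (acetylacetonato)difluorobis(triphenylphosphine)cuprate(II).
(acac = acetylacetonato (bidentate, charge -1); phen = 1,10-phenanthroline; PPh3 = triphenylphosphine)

Cation [Rh…]: ligand charges -1, Rh(III) ⇒ ion charge 2+.
Anion [Cu…]: ligand charges -3, Cu(II) ⇒ ion charge 1−.
One 2+ cation requires 2 of the 1− anion.

[Rh(acac)(phen)2][Cu(acac)F2(PPh3)2]2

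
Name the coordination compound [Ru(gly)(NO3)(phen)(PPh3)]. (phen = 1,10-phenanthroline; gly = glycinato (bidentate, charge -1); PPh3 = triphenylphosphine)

There is no counter-ion, so the complex is neutral overall.
Ligand charges: 1×1,10-phenanthroline (neutral), 1×nitrato (-1 each), 1×glycinato (-1 each), 1×triphenylphosphine (neutral); total -2. So Ru + (-2) = 0, giving Ru = +2.
Ligands are named alphabetically: glycinato before nitrato before phenanthroline before triphenylphosphine.

(glycinato)nitrato(1,10-phenanthroline)(triphenylphosphine)ruthenium(II)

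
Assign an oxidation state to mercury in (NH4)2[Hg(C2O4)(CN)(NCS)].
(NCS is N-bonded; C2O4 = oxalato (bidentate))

2 ammonium outside the brackets (+1 each) → the complex ion is 2−.
Ligand charges: 1×NCS = -1; 1×C2O4 = -2; 1×CN = -1; sum -4.
Hg + (-4) = 2− ⇒ Hg is +2.

+2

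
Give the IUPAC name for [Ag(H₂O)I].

There is no counter-ion, so the complex is neutral overall.
Ligand charges: 1×iodo (-1 each), 1×aqua (neutral); total -1. So Ag + (-1) = 0, giving Ag = +1.
Ligands are named alphabetically: aqua before iodo.

aquaiodosilver(I)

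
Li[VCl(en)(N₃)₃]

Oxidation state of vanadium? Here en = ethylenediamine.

+3

1 lithium outside the brackets (+1 each) → the complex ion is 1−.
Ligand charges: 3×N3 = -3; 1×en neutral; 1×Cl = -1; sum -4.
V + (-4) = 1− ⇒ V is +3.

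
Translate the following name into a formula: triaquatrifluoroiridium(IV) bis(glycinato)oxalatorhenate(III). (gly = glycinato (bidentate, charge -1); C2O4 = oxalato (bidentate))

Cation [Ir…]: ligand charges -3, Ir(IV) ⇒ ion charge 1+.
Anion [Re…]: ligand charges -4, Re(III) ⇒ ion charge 1−.
One 1+ cation balances one 1− anion.

[IrF3(H2O)3][Re(C2O4)(gly)2]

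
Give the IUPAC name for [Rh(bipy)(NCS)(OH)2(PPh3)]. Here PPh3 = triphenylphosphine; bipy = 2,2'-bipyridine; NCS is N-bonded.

There is no counter-ion, so the complex is neutral overall.
Ligand charges: 1×triphenylphosphine (neutral), 1×2,2'-bipyridine (neutral), 2×hydroxo (-1 each), 1×isothiocyanato (-1 each); total -3. So Rh + (-3) = 0, giving Rh = +3.
Ligands are named alphabetically: bipyridine before hydroxo before isothiocyanato before triphenylphosphine.

(2,2'-bipyridine)dihydroxoisothiocyanato(triphenylphosphine)rhodium(III)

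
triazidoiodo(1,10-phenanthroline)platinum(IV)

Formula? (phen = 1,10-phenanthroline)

Ligands: 3 azido (N3, -1), 1 1,10-phenanthroline (phen, neutral), 1 iodo (I, -1). Ligand charge sum = -4.
With Pt in oxidation state +4, the complex ion is [Pt...].

[PtI(N3)3(phen)]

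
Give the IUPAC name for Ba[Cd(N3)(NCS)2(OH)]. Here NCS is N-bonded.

The 1 barium counter-ion carries a total charge of +2, so each complex ion is 2−.
Ligand charges: 1×azido (-1 each), 1×hydroxo (-1 each), 2×isothiocyanato (-1 each); total -4. So Cd + (-4) = 2−, giving Cd = +2.
The complex ion is anionic, so cadmium takes the -ate form cadmate(II).

barium azidohydroxodiisothiocyanatocadmate(II)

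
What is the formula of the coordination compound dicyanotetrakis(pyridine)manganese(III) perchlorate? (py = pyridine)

[Mn(CN)2(py)4]ClO4

Ligands: 2 cyano (CN, -1), 4 pyridine (py, neutral). Ligand charge sum = -2.
With Mn in oxidation state +3, the complex ion is [Mn...]^1+.
Charge balance with perchlorate (-1) requires 1 complex ion per 1 perchlorate.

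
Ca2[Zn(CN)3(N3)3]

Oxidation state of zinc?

2 calcium outside the brackets (+2 each) → the complex ion is 4−.
Ligand charges: 3×N3 = -3; 3×CN = -3; sum -6.
Zn + (-6) = 4− ⇒ Zn is +2.

+2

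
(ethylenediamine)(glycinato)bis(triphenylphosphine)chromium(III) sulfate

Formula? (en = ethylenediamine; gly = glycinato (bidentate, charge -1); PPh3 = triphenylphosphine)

[Cr(en)(gly)(PPh3)2]SO4

Ligands: 1 ethylenediamine (en, neutral), 1 glycinato (gly, -1), 2 triphenylphosphine (PPh3, neutral). Ligand charge sum = -1.
With Cr in oxidation state +3, the complex ion is [Cr...]^2+.
Charge balance with sulfate (-2) requires 1 complex ion per 1 sulfate.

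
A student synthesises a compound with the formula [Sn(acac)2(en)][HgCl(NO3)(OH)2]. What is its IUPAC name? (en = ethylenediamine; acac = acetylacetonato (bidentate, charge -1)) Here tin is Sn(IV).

bis(acetylacetonato)(ethylenediamine)tin(IV) chlorodihydroxonitratomercurate(II)

Both ions are complex: the cation is named first with the plain metal name, the anion second with the -ate form; each ion's ligands are alphabetised independently.
Sn is given as +4; the cation's ligand charges sum to -2, so the complex cation is 2+.
A 1:1 salt means the anion carries the equal and opposite charge, 2−.
Anion: ligand charges sum to -4; for the ion to be 2−, Hg = +2.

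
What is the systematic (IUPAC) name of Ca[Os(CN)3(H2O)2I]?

calcium diaquatricyanoiodoosmate(II)

The 1 calcium counter-ion carries a total charge of +2, so each complex ion is 2−.
Ligand charges: 1×iodo (-1 each), 2×aqua (neutral), 3×cyano (-1 each); total -4. So Os + (-4) = 2−, giving Os = +2.
The complex ion is anionic, so osmium takes the -ate form osmate(II).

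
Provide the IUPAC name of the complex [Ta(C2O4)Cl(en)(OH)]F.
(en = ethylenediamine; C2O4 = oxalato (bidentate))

The 1 fluoride counter-ion carries a total charge of -1, so each complex ion is 1+.
Ligand charges: 1×chloro (-1 each), 1×hydroxo (-1 each), 1×ethylenediamine (neutral), 1×oxalato (-2 each); total -4. So Ta + (-4) = 1+, giving Ta = +5.
Ligands are named alphabetically: chloro before ethylenediamine before hydroxo before oxalato.

chloro(ethylenediamine)hydroxooxalatotantalum(V) fluoride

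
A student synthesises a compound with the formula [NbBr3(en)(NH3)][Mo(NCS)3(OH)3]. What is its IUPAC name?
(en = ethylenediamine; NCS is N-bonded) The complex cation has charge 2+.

amminetribromo(ethylenediamine)niobium(V) trihydroxotriisothiocyanatomolybdate(IV)

Both ions are complex: the cation is named first with the plain metal name, the anion second with the -ate form; each ion's ligands are alphabetised independently.
The complex cation is given as 2+; its ligand charges sum to -3, so Nb = +5.
A 1:1 salt means the anion carries the equal and opposite charge, 2−.
Anion: ligand charges sum to -6; for the ion to be 2−, Mo = +4.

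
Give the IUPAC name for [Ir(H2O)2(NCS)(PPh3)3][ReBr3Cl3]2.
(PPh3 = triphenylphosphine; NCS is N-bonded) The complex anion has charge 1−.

The complex anion is given as 1−; its ligand charges sum to -6, so Re = +5.
With 2 anions per cation, the cation must be 2×1 = 2+.
Cation: ligand charges sum to -1; for the ion to be 2+, Ir = +3.

diaquaisothiocyanatotris(triphenylphosphine)iridium(III) tribromotrichlororhenate(V)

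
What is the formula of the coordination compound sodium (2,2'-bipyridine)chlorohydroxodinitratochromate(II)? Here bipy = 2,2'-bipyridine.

Ligands: 1 2,2'-bipyridine (bipy, neutral), 1 hydroxo (OH, -1), 1 chloro (Cl, -1), 2 nitrato (NO3, -1). Ligand charge sum = -4.
Charge balance with sodium (+1) requires 1 complex ion per 2 sodium.

Na2[Cr(bipy)Cl(NO3)2(OH)]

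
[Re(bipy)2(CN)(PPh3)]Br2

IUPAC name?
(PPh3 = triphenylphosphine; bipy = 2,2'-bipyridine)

bis(2,2'-bipyridine)cyano(triphenylphosphine)rhenium(III) bromide

The 2 bromide counter-ions carry a total charge of -2, so each complex ion is 2+.
Ligand charges: 1×cyano (-1 each), 1×triphenylphosphine (neutral), 2×2,2'-bipyridine (neutral); total -1. So Re + (-1) = 2+, giving Re = +3.
Ligands are named alphabetically: bipyridine before cyano before triphenylphosphine.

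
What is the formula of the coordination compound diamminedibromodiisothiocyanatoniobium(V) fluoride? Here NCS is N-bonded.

[NbBr2(NCS)2(NH3)2]F

Ligands: 2 bromo (Br, -1), 2 ammine (NH3, neutral), 2 isothiocyanato (NCS, -1). Ligand charge sum = -4.
With Nb in oxidation state +5, the complex ion is [Nb...]^1+.
Charge balance with fluoride (-1) requires 1 complex ion per 1 fluoride.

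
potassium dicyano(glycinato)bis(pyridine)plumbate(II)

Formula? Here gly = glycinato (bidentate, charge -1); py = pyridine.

Ligands: 1 glycinato (gly, -1), 2 pyridine (py, neutral), 2 cyano (CN, -1). Ligand charge sum = -3.
Charge balance with potassium (+1) requires 1 complex ion per 1 potassium.

K[Pb(CN)2(gly)(py)2]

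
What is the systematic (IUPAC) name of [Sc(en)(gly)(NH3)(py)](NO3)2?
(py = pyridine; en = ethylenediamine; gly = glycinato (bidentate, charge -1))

The 2 nitrate counter-ions carry a total charge of -2, so each complex ion is 2+.
Ligand charges: 1×ammine (neutral), 1×pyridine (neutral), 1×ethylenediamine (neutral), 1×glycinato (-1 each); total -1. So Sc + (-1) = 2+, giving Sc = +3.
Ligands are named alphabetically: ammine before ethylenediamine before glycinato before pyridine.

ammine(ethylenediamine)(glycinato)(pyridine)scandium(III) nitrate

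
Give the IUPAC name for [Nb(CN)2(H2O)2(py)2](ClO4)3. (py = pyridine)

The 3 perchlorate counter-ions carry a total charge of -3, so each complex ion is 3+.
Ligand charges: 2×aqua (neutral), 2×cyano (-1 each), 2×pyridine (neutral); total -2. So Nb + (-2) = 3+, giving Nb = +5.
Ligands are named alphabetically: aqua before cyano before pyridine.

diaquadicyanobis(pyridine)niobium(V) perchlorate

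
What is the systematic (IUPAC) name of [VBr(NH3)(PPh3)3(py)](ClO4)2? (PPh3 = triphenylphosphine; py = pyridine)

amminebromo(pyridine)tris(triphenylphosphine)vanadium(III) perchlorate

The 2 perchlorate counter-ions carry a total charge of -2, so each complex ion is 2+.
Ligand charges: 1×ammine (neutral), 3×triphenylphosphine (neutral), 1×pyridine (neutral), 1×bromo (-1 each); total -1. So V + (-1) = 2+, giving V = +3.
Ligands are named alphabetically: ammine before bromo before pyridine before triphenylphosphine.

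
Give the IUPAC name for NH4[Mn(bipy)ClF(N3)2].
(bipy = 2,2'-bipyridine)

The 1 ammonium counter-ion carries a total charge of +1, so each complex ion is 1−.
Ligand charges: 1×chloro (-1 each), 1×2,2'-bipyridine (neutral), 2×azido (-1 each), 1×fluoro (-1 each); total -4. So Mn + (-4) = 1−, giving Mn = +3.
The complex ion is anionic, so manganese takes the -ate form manganate(III).

ammonium diazido(2,2'-bipyridine)chlorofluoromanganate(III)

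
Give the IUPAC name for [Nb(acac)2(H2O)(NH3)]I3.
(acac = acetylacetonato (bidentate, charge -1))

bis(acetylacetonato)ammineaquaniobium(V) iodide

The 3 iodide counter-ions carry a total charge of -3, so each complex ion is 3+.
Ligand charges: 1×aqua (neutral), 1×ammine (neutral), 2×acetylacetonato (-1 each); total -2. So Nb + (-2) = 3+, giving Nb = +5.
Ligands are named alphabetically: acetylacetonato before ammine before aqua.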